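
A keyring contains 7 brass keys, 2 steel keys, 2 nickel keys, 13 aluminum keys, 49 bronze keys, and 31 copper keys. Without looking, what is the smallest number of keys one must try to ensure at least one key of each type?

103

The hardest type to obtain is steel: we could draw every other key first — 104 − 2 = 102 keys — without a single steel one.
The next draw must be steel, so 102 + 1 = 103.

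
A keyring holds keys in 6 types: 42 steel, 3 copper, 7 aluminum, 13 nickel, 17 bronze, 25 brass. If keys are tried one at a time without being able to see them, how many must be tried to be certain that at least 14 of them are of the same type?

In the worst case we take at most 13 of each type, but all 3 copper and all 7 aluminum (fewer than 13), giving 13 + 3 + 7 + 13 + 13 + 13 = 62.
One more key then forces some type to 14, so 62 + 1 = 63.

63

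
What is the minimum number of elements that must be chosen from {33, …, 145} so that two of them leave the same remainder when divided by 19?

20

Group the integers by remainder mod 19; there are 19 residue classes, each nonempty in this range.
Choosing one from each class (19 integers) avoids any shared remainder.
One more choice must repeat a class, so two differ by a multiple of 19. Hence 19 + 1 = 20.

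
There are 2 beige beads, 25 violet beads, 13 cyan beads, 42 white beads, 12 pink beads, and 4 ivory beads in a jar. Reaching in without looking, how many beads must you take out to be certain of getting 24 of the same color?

78

Treat the 6 colors as pigeonholes.
In the worst case we take at most 23 of each color, but all 2 beige, all 13 cyan, all 12 pink, and all 4 ivory (fewer than 23), giving 2 + 23 + 13 + 23 + 12 + 4 = 77.
One more bead then forces some color to 24, so 77 + 1 = 78.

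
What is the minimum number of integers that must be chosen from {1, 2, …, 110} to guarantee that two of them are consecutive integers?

Partition {1, …, 110} into 55 pairs: {1,2}, {3,4}, …, {109,110}.
Choosing 55 integers — say the 55 even numbers 2, 4, …, 110 — takes one from each pair and avoids the property.
Choosing 56 forces two into the same pair by pigeonhole, and those are consecutive. So 56.

56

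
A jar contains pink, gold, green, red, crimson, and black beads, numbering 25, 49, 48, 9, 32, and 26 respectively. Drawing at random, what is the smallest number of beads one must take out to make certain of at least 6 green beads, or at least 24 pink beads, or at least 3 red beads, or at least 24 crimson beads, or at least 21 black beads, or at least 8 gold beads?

The worst case stops just short of every target: 23 pink, 7 gold, 5 green, 2 red, 23 crimson, 20 black — 23 + 7 + 5 + 2 + 23 + 20 = 80 beads.
One more bead must push some color to its target, so 80 + 1 = 81.

81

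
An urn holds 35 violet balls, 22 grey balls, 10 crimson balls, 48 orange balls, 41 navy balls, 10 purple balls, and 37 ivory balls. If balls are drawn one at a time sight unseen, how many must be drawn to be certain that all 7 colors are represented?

The hardest color to obtain is crimson: we could draw every other ball first — 203 − 10 = 193 balls — without a single crimson one.
The next draw must be crimson, so 193 + 1 = 194.

194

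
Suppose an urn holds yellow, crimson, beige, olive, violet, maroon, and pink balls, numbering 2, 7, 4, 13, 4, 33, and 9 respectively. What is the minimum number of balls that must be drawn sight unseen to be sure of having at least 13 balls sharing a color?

51

In the worst case we take at most 12 of each color, but all 2 yellow, all 7 crimson, all 4 beige, all 4 violet, and all 9 pink (fewer than 12), giving 2 + 7 + 4 + 12 + 4 + 12 + 9 = 50.
One more ball then forces some color to 13, so 50 + 1 = 51.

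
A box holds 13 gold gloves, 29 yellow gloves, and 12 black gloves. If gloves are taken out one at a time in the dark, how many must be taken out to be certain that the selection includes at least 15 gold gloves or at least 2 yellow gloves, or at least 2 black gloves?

The worst case stops just short of every target: all 13 gold, 1 yellow, 1 black — 13 + 1 + 1 = 15 gloves.
One more glove must push some color to its target, so 15 + 1 = 16.

16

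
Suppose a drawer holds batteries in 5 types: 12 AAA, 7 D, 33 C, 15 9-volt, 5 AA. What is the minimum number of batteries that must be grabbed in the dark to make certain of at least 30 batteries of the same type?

Treat the 5 types as pigeonholes.
In the worst case we take at most 29 of each type, but all 12 AAA, all 7 D, all 15 9-volt, and all 5 AA (fewer than 29), giving 12 + 7 + 29 + 15 + 5 = 68.
One more battery then forces some type to 30, so 68 + 1 = 69.

69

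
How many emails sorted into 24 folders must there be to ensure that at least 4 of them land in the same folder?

There are 24 folders acting as pigeonholes.
With 24 × 3 = 72 emails we could place exactly 3 in each, with no class reaching 4.
One more forces some class to hold 4, so 72 + 1 = 73.

73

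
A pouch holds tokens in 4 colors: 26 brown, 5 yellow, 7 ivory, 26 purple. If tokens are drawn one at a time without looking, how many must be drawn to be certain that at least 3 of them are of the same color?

9

The worst case takes 2 tokens of each color without reaching 3 of any: 4 × 2 = 8.
The next token must bring some color to 3, so 8 + 1 = 9.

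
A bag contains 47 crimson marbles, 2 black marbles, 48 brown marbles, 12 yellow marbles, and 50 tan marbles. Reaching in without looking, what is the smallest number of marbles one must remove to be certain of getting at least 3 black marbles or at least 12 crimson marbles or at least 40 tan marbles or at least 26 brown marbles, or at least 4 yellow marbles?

Each of the 5 colors has its own threshold; avoid all of them simultaneously.
The worst case stops just short of every target: 11 crimson, 2 black, 25 brown, 3 yellow, 39 tan — 11 + 2 + 25 + 3 + 39 = 80 marbles.
One more marble must push some color to its target, so 80 + 1 = 81.

81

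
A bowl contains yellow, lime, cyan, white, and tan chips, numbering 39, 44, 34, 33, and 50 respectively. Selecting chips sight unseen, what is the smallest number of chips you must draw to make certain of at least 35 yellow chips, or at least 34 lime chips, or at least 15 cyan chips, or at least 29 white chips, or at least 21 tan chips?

130

Each of the 5 colors has its own threshold; avoid all of them simultaneously.
The worst case stops just short of every target: 34 yellow, 33 lime, 14 cyan, 28 white, 20 tan — 34 + 33 + 14 + 28 + 20 = 129 chips.
One more chip must push some color to its target, so 129 + 1 = 130.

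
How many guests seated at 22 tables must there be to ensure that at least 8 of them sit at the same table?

155

There are 22 tables acting as pigeonholes.
With 22 × 7 = 154 guests we could place exactly 7 in each, with no class reaching 8.
One more forces some class to hold 8, so 154 + 1 = 155.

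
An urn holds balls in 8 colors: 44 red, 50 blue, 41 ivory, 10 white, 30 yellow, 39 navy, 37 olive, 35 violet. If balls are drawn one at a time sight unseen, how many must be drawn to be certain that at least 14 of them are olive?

263

The worst case draws every non-olive ball first: 44 + 50 + 41 + 10 + 30 + 39 + 35 = 249.
The next 14 draws are then forced to be olive, giving 249 + 14 = 263.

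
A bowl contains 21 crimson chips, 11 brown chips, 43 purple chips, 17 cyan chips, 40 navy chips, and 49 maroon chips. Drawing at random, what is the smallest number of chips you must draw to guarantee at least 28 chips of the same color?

Treat the 6 colors as pigeonholes.
In the worst case we take at most 27 of each color, but all 21 crimson, all 11 brown, and all 17 cyan (fewer than 27), giving 21 + 11 + 27 + 17 + 27 + 27 = 130.
One more chip then forces some color to 28, so 130 + 1 = 131.

131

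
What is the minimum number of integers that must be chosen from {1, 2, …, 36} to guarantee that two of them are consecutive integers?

Partition {1, …, 36} into 18 pairs: {1,2}, {3,4}, …, {35,36}.
Choosing 18 integers — say the 18 even numbers 2, 4, …, 36 — takes one from each pair and avoids the property.
Choosing 19 forces two into the same pair by pigeonhole, and those are consecutive. So 19.

19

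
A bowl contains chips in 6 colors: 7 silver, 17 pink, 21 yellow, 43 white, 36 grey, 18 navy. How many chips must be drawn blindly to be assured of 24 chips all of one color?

110

In the worst case we take at most 23 of each color, but all 7 silver, all 17 pink, all 21 yellow, and all 18 navy (fewer than 23), giving 7 + 17 + 21 + 23 + 23 + 18 = 109.
One more chip then forces some color to 24, so 109 + 1 = 110.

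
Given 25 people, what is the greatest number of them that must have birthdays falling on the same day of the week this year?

If each of the 7 days of the week held at most 3, the total would be at most 7 × 3 = 21 < 25, a contradiction.
So at least one holds ⌈25/7⌉ = 4.

4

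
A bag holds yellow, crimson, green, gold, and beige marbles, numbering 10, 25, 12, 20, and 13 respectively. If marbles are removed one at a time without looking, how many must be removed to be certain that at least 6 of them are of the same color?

The worst case takes 5 marbles of each color without reaching 6 of any: 5 × 5 = 25.
The next marble must bring some color to 6, so 25 + 1 = 26.

26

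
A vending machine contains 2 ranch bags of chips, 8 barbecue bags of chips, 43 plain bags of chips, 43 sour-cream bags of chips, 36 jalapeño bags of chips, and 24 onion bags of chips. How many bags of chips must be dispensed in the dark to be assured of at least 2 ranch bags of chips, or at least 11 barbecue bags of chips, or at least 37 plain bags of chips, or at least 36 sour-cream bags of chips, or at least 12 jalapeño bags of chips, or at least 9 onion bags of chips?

The worst case stops just short of every target: 1 ranch, all 8 barbecue, 36 plain, 35 sour-cream, 11 jalapeño, 8 onion — 1 + 8 + 36 + 35 + 11 + 8 = 99 bags of chips.
One more bag of chips must push some flavor to its target, so 99 + 1 = 100.

100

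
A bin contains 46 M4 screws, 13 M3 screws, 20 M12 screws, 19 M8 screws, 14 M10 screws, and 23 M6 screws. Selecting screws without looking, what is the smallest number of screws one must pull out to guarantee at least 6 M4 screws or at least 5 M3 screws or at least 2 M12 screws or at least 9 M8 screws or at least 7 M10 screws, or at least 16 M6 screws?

40

The worst case stops just short of every target: 5 M4, 4 M3, 1 M12, 8 M8, 6 M10, 15 M6 — 5 + 4 + 1 + 8 + 6 + 15 = 39 screws.
One more screw must push some size to its target, so 39 + 1 = 40.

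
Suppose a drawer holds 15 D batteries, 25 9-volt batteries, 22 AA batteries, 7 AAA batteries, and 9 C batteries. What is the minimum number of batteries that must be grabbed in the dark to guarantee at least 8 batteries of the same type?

36

Treat the 5 types as pigeonholes.
The worst case takes 7 batteries of each type without reaching 8 of any: 5 × 7 = 35.
The next battery must bring some type to 8, so 35 + 1 = 36.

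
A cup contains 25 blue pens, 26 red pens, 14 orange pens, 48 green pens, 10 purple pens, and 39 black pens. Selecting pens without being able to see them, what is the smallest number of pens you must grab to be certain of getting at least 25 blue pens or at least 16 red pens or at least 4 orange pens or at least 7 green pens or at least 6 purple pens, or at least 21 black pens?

The worst case stops just short of every target: 24 blue, 15 red, 3 orange, 6 green, 5 purple, 20 black — 24 + 15 + 3 + 6 + 5 + 20 = 73 pens.
One more pen must push some ink color to its target, so 73 + 1 = 74.

74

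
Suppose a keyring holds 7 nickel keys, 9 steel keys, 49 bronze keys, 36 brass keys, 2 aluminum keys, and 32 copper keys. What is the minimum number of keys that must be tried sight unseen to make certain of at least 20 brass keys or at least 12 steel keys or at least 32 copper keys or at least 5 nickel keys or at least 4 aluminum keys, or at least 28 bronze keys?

93

Each of the 6 types has its own threshold; avoid all of them simultaneously.
The worst case stops just short of every target: 4 nickel, all 9 steel, 27 bronze, 19 brass, all 2 aluminum, 31 copper — 4 + 9 + 27 + 19 + 2 + 31 = 92 keys.
One more key must push some type to its target, so 92 + 1 = 93.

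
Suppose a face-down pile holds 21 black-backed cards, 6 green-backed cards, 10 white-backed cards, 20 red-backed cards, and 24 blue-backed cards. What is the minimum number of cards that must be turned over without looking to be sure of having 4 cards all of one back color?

The worst case takes 3 cards of each back color without reaching 4 of any: 5 × 3 = 15.
The next card must bring some back color to 4, so 15 + 1 = 16.

16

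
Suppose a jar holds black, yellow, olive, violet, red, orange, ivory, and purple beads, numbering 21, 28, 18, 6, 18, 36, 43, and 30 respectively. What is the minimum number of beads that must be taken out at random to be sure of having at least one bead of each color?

195

The hardest color to obtain is violet: we could draw every other bead first — 200 − 6 = 194 beads — without a single violet one.
The next draw must be violet, so 194 + 1 = 195.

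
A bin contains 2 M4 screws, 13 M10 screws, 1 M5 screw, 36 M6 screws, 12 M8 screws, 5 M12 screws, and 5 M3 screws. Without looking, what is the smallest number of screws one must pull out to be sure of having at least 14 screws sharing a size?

Treat the 7 sizes as pigeonholes.
In the worst case we take at most 13 of each size, but all 2 M4, all 1 M5, all 12 M8, all 5 M12, and all 5 M3 (fewer than 13), giving 2 + 13 + 1 + 13 + 12 + 5 + 5 = 51.
One more screw then forces some size to 14, so 51 + 1 = 52.

52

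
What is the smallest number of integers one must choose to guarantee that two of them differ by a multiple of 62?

Two integers differ by a multiple of 62 exactly when they share a remainder mod 62.
There are 62 residue classes mod 62, so 62 integers can all lie in distinct classes.
One more integer must repeat a residue, giving a difference divisible by 62. So n = 62 + 1 = 63.

63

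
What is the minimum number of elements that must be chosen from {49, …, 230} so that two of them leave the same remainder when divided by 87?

Group the integers by remainder mod 87; there are 87 residue classes, each nonempty in this range.
Choosing one from each class (87 integers) avoids any shared remainder.
One more choice must repeat a class, so two differ by a multiple of 87. Hence 87 + 1 = 88.

88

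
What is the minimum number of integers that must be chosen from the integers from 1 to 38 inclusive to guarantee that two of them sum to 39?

20

Partition {1, …, 38} into 19 pairs: {1,38}, {2,37}, …, {19,20}.
Choosing 19 integers — say the integers 1 through 19 — takes one from each pair and avoids the property.
Choosing 20 forces two into the same pair by pigeonhole, and those sum to 39. So 20.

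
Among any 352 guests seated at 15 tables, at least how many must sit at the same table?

The 352 guests fall into 15 tables.
If each of the 15 tables held at most 23, the total would be at most 15 × 23 = 345 < 352, a contradiction.
So at least one holds ⌈352/15⌉ = 24.

24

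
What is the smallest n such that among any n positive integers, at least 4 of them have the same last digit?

31

There are 10 possible last digits acting as pigeonholes.
With 10 × 3 = 30 positive integers we could place exactly 3 in each, with no class reaching 4.
One more forces some class to hold 4, so 30 + 1 = 31.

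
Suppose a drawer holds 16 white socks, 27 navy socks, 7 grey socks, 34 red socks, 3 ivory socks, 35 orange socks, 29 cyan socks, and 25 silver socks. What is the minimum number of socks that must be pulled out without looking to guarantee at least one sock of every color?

The hardest color to obtain is ivory: we could draw every other sock first — 176 − 3 = 173 socks — without a single ivory one.
The next draw must be ivory, so 173 + 1 = 174.

174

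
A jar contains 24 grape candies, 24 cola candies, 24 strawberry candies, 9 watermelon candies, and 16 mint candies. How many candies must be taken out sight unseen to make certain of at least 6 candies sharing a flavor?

Treat the 5 flavors as pigeonholes.
The worst case takes 5 candies of each flavor without reaching 6 of any: 5 × 5 = 25.
The next candy must bring some flavor to 6, so 25 + 1 = 26.

26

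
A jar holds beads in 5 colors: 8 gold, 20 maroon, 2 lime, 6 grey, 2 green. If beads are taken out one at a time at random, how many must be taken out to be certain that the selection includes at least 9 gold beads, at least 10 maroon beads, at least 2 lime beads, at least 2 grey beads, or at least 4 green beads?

22

Each of the 5 colors has its own threshold; avoid all of them simultaneously.
The worst case stops just short of every target: 8 gold, 9 maroon, 1 lime, 1 grey, all 2 green — 8 + 9 + 1 + 1 + 2 = 21 beads.
One more bead must push some color to its target, so 21 + 1 = 22.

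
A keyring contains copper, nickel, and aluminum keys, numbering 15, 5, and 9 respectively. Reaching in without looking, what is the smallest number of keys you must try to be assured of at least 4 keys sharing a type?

10

The worst case takes 3 keys of each type without reaching 4 of any: 3 × 3 = 9.
The next key must bring some type to 4, so 9 + 1 = 10.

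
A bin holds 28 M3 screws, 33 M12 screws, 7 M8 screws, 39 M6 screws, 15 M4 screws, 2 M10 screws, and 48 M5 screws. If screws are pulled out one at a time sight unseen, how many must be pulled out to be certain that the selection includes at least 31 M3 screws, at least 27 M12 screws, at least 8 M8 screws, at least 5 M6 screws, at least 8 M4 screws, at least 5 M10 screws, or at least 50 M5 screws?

123

Each of the 7 sizes has its own threshold; avoid all of them simultaneously.
The worst case stops just short of every target: all 28 M3, 26 M12, 7 M8, 4 M6, 7 M4, all 2 M10, all 48 M5 — 28 + 26 + 7 + 4 + 7 + 2 + 48 = 122 screws.
One more screw must push some size to its target, so 122 + 1 = 123.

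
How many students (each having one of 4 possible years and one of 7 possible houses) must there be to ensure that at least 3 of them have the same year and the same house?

57

There are 4 × 7 = 28 (year, house) combinations acting as pigeonholes.
With 28 × 2 = 56 students we could place exactly 2 in each, with no (year, house) pair reaching 3.
One more forces some (year, house) pair to hold 3, so 56 + 1 = 57.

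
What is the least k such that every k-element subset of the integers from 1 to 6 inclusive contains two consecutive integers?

Partition {1, …, 6} into 3 pairs: {1,2}, {3,4}, …, {5,6}.
Choosing 3 integers — say the 3 even numbers 2, 4, …, 6 — takes one from each pair and avoids the property.
Choosing 4 forces two into the same pair by pigeonhole, and those are consecutive. So 4.

4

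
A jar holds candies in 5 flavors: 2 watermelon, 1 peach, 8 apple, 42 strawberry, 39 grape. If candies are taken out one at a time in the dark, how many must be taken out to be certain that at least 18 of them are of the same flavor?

In the worst case we take at most 17 of each flavor, but all 2 watermelon, all 1 peach, and all 8 apple (fewer than 17), giving 2 + 1 + 8 + 17 + 17 = 45.
One more candy then forces some flavor to 18, so 45 + 1 = 46.

46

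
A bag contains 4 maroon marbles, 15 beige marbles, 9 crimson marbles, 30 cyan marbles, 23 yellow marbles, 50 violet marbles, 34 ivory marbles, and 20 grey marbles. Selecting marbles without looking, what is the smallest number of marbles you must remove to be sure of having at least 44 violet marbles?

The worst case draws every non-violet marble first: 4 + 15 + 9 + 30 + 23 + 34 + 20 = 135.
The next 44 draws are then forced to be violet, giving 135 + 44 = 179.

179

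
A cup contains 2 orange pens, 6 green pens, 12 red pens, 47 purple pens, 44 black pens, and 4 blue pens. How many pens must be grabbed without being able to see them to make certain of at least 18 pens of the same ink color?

In the worst case we take at most 17 of each ink color, but all 2 orange, all 6 green, all 12 red, and all 4 blue (fewer than 17), giving 2 + 6 + 12 + 17 + 17 + 4 = 58.
One more pen then forces some ink color to 18, so 58 + 1 = 59.

59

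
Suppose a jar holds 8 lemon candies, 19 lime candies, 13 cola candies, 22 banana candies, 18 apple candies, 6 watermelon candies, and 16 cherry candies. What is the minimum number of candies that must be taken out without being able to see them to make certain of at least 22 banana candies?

102

The worst case draws every non-banana candy first: 8 + 19 + 13 + 18 + 6 + 16 = 80.
The next 22 draws are then forced to be banana, giving 80 + 22 = 102.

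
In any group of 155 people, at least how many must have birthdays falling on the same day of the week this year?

If each of the 7 days of the week held at most 22, the total would be at most 7 × 22 = 154 < 155, a contradiction.
So at least one holds ⌈155/7⌉ = 23.

23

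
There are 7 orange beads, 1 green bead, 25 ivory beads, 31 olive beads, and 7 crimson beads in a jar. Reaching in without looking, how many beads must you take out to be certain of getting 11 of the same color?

36

In the worst case we take at most 10 of each color, but all 7 orange, all 1 green, and all 7 crimson (fewer than 10), giving 7 + 1 + 10 + 10 + 7 = 35.
One more bead then forces some color to 11, so 35 + 1 = 36.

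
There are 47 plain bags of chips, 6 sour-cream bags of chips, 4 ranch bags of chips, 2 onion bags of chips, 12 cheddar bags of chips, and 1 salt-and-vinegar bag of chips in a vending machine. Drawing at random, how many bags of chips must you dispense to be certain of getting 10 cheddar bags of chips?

The worst case draws every non-cheddar bag of chips first: 47 + 6 + 4 + 2 + 1 = 60.
The next 10 draws are then forced to be cheddar, giving 60 + 10 = 70.

70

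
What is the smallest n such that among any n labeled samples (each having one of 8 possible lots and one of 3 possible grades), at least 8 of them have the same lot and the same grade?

There are 8 × 3 = 24 (lot, grade) combinations acting as pigeonholes.
With 24 × 7 = 168 labeled samples we could place exactly 7 in each, with no (lot, grade) pair reaching 8.
One more forces some (lot, grade) pair to hold 8, so 168 + 1 = 169.

169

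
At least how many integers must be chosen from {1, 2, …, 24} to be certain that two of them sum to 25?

Partition {1, …, 24} into 12 pairs: {1,24}, {2,23}, …, {12,13}.
Choosing 12 integers — say the integers 1 through 12 — takes one from each pair and avoids the property.
Choosing 13 forces two into the same pair by pigeonhole, and those sum to 25. So 13.

13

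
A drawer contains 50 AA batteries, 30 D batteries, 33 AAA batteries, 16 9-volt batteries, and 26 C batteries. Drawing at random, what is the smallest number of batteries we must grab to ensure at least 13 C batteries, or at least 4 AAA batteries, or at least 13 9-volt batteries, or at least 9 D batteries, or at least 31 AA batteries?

66

Each of the 5 types has its own threshold; avoid all of them simultaneously.
The worst case stops just short of every target: 30 AA, 8 D, 3 AAA, 12 9-volt, 12 C — 30 + 8 + 3 + 12 + 12 = 65 batteries.
One more battery must push some type to its target, so 65 + 1 = 66.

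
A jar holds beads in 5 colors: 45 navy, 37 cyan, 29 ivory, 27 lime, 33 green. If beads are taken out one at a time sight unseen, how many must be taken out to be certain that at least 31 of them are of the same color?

In the worst case we take at most 30 of each color, but all 29 ivory and all 27 lime (fewer than 30), giving 30 + 30 + 29 + 27 + 30 = 146.
One more bead then forces some color to 31, so 146 + 1 = 147.

147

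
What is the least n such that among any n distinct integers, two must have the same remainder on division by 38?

Two integers differ by a multiple of 38 exactly when they share a remainder mod 38.
There are 38 residue classes mod 38, so 38 integers can all lie in distinct classes.
One more integer must repeat a residue, giving a difference divisible by 38. So n = 38 + 1 = 39.

39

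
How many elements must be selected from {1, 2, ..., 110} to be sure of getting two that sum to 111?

56

Partition {1, …, 110} into 55 pairs: {1,110}, {2,109}, …, {55,56}.
Choosing 55 integers — say the integers 1 through 55 — takes one from each pair and avoids the property.
Choosing 56 forces two into the same pair by pigeonhole, and those sum to 111. So 56.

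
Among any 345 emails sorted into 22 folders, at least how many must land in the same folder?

16

If each of the 22 folders held at most 15, the total would be at most 22 × 15 = 330 < 345, a contradiction.
So at least one holds ⌈345/22⌉ = 16.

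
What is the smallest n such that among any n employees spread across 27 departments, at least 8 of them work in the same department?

190

There are 27 departments acting as pigeonholes.
With 27 × 7 = 189 employees we could place exactly 7 in each, with no class reaching 8.
One more forces some class to hold 8, so 189 + 1 = 190.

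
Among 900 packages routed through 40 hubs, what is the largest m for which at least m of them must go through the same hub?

23

If each of the 40 hubs held at most 22, the total would be at most 40 × 22 = 880 < 900, a contradiction.
So at least one holds ⌈900/40⌉ = 23.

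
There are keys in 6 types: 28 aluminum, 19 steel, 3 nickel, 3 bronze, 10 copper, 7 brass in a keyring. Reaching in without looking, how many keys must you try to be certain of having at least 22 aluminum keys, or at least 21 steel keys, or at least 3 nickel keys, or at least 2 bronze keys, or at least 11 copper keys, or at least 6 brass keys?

59

Each of the 6 types has its own threshold; avoid all of them simultaneously.
The worst case stops just short of every target: 21 aluminum, all 19 steel, 2 nickel, 1 bronze, 10 copper, 5 brass — 21 + 19 + 2 + 1 + 10 + 5 = 58 keys.
One more key must push some type to its target, so 58 + 1 = 59.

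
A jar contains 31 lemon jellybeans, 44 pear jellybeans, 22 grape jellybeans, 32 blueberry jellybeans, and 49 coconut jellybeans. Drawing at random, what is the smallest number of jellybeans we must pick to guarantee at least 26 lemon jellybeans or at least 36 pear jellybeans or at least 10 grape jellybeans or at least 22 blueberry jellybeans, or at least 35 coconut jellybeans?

The worst case stops just short of every target: 25 lemon, 35 pear, 9 grape, 21 blueberry, 34 coconut — 25 + 35 + 9 + 21 + 34 = 124 jellybeans.
One more jellybean must push some flavor to its target, so 124 + 1 = 125.

125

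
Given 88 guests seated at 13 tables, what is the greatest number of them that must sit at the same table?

7

If each of the 13 tables held at most 6, the total would be at most 13 × 6 = 78 < 88, a contradiction.
So at least one holds ⌈88/13⌉ = 7.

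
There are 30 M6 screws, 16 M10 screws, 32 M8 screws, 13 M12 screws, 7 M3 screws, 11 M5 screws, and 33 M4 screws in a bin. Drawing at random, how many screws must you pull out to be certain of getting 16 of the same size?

In the worst case we take at most 15 of each size, but all 13 M12, all 7 M3, and all 11 M5 (fewer than 15), giving 15 + 15 + 15 + 13 + 7 + 11 + 15 = 91.
One more screw then forces some size to 16, so 91 + 1 = 92.

92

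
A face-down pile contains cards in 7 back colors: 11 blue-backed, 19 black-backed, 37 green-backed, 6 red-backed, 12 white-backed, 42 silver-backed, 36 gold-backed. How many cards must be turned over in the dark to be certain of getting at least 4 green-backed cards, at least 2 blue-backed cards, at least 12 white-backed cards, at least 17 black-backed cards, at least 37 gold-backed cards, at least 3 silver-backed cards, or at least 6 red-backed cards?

Each of the 7 back colors has its own threshold; avoid all of them simultaneously.
The worst case stops just short of every target: 1 blue-backed, 16 black-backed, 3 green-backed, 5 red-backed, 11 white-backed, 2 silver-backed, 36 gold-backed — 1 + 16 + 3 + 5 + 11 + 2 + 36 = 74 cards.
One more card must push some back color to its target, so 74 + 1 = 75.

75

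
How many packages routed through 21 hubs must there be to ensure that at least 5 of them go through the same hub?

There are 21 hubs acting as pigeonholes.
With 21 × 4 = 84 packages we could place exactly 4 in each, with no class reaching 5.
One more forces some class to hold 5, so 84 + 1 = 85.

85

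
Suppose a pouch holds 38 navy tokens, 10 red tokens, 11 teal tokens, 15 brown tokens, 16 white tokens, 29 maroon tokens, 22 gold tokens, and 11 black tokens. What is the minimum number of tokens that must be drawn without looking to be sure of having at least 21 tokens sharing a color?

Treat the 8 colors as pigeonholes.
In the worst case we take at most 20 of each color, but all 10 red, all 11 teal, all 15 brown, all 16 white, and all 11 black (fewer than 20), giving 20 + 10 + 11 + 15 + 16 + 20 + 20 + 11 = 123.
One more token then forces some color to 21, so 123 + 1 = 124.

124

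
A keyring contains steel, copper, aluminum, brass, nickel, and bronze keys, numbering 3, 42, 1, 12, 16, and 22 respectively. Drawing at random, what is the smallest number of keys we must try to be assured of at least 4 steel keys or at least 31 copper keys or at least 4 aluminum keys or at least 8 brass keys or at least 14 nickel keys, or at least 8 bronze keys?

62

Each of the 6 types has its own threshold; avoid all of them simultaneously.
The worst case stops just short of every target: 3 steel, 30 copper, all 1 aluminum, 7 brass, 13 nickel, 7 bronze — 3 + 30 + 1 + 7 + 13 + 7 = 61 keys.
One more key must push some type to its target, so 61 + 1 = 62.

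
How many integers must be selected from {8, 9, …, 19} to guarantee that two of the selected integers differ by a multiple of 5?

Group the integers by remainder mod 5; there are 5 residue classes, each nonempty in this range.
Choosing one from each class (5 integers) avoids any shared remainder.
One more choice must repeat a class, so two differ by a multiple of 5. Hence 5 + 1 = 6.

6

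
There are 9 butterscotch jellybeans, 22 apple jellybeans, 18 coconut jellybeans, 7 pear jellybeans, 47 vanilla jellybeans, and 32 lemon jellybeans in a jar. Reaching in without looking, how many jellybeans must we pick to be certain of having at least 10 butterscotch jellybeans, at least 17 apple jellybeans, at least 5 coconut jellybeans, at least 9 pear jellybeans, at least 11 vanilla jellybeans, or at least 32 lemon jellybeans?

The worst case stops just short of every target: 9 butterscotch, 16 apple, 4 coconut, all 7 pear, 10 vanilla, 31 lemon — 9 + 16 + 4 + 7 + 10 + 31 = 77 jellybeans.
One more jellybean must push some flavor to its target, so 77 + 1 = 78.

78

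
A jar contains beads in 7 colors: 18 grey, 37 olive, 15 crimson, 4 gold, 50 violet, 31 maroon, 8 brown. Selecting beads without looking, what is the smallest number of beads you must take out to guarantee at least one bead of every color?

160

The hardest color to obtain is gold: we could draw every other bead first — 163 − 4 = 159 beads — without a single gold one.
The next draw must be gold, so 159 + 1 = 160.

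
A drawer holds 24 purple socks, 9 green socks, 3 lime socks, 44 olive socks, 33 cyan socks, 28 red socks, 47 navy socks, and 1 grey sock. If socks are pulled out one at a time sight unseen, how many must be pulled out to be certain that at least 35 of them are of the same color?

In the worst case we take at most 34 of each color, but all 24 purple, all 9 green, all 3 lime, all 33 cyan, all 28 red, and all 1 grey (fewer than 34), giving 24 + 9 + 3 + 34 + 33 + 28 + 34 + 1 = 166.
One more sock then forces some color to 35, so 166 + 1 = 167.

167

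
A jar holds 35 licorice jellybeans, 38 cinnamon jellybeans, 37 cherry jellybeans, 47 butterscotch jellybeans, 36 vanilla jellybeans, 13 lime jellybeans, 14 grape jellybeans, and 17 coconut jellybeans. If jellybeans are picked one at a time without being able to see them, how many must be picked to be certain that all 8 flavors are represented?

The hardest flavor to obtain is lime: we could draw every other jellybean first — 237 − 13 = 224 jellybeans — without a single lime one.
The next draw must be lime, so 224 + 1 = 225.

225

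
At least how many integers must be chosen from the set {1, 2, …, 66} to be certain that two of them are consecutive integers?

34

Partition {1, …, 66} into 33 pairs: {1,2}, {3,4}, …, {65,66}.
Choosing 33 integers — say the 33 even numbers 2, 4, …, 66 — takes one from each pair and avoids the property.
Choosing 34 forces two into the same pair by pigeonhole, and those are consecutive. So 34.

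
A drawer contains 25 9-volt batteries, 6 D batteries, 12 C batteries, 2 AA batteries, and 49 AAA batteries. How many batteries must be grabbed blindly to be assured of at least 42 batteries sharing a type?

87

In the worst case we take at most 41 of each type, but all 25 9-volt, all 6 D, all 12 C, and all 2 AA (fewer than 41), giving 25 + 6 + 12 + 2 + 41 = 86.
One more battery then forces some type to 42, so 86 + 1 = 87.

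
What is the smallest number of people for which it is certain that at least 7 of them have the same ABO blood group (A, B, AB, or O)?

25

There are 4 ABO blood groups acting as pigeonholes.
With 4 × 6 = 24 people we could place exactly 6 in each, with no class reaching 7.
One more forces some class to hold 7, so 24 + 1 = 25.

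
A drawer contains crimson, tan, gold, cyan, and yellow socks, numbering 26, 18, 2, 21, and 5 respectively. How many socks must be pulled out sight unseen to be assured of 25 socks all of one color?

71

Treat the 5 colors as pigeonholes.
In the worst case we take at most 24 of each color, but all 18 tan, all 2 gold, all 21 cyan, and all 5 yellow (fewer than 24), giving 24 + 18 + 2 + 21 + 5 = 70.
One more sock then forces some color to 25, so 70 + 1 = 71.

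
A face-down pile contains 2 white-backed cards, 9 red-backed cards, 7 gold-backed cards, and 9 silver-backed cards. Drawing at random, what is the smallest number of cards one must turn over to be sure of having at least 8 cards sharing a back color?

Treat the 4 back colors as pigeonholes.
In the worst case we take at most 7 of each back color, but all 2 white-backed (fewer than 7), giving 2 + 7 + 7 + 7 = 23.
One more card then forces some back color to 8, so 23 + 1 = 24.

24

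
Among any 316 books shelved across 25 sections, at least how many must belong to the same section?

13

The 316 books fall into 25 sections.
If each of the 25 sections held at most 12, the total would be at most 25 × 12 = 300 < 316, a contradiction.
So at least one holds ⌈316/25⌉ = 13.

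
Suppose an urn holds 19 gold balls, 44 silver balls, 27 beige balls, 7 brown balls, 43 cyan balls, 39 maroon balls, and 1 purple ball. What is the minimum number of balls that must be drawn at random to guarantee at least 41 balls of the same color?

174

In the worst case we take at most 40 of each color, but all 19 gold, all 27 beige, all 7 brown, all 39 maroon, and all 1 purple (fewer than 40), giving 19 + 40 + 27 + 7 + 40 + 39 + 1 = 173.
One more ball then forces some color to 41, so 173 + 1 = 174.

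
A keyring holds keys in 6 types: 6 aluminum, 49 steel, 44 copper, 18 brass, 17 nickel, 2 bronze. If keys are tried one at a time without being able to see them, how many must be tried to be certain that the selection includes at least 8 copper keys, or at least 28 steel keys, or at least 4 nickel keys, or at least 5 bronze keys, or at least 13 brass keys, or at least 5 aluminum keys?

The worst case stops just short of every target: 4 aluminum, 27 steel, 7 copper, 12 brass, 3 nickel, all 2 bronze — 4 + 27 + 7 + 12 + 3 + 2 = 55 keys.
One more key must push some type to its target, so 55 + 1 = 56.

56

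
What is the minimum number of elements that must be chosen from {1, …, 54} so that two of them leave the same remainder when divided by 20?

21

Use the pigeonhole principle on residue classes: group the integers by remainder mod 20; there are 20 residue classes, each nonempty in this range.
Choosing one from each class (20 integers) avoids any shared remainder.
One more choice must repeat a class, so two differ by a multiple of 20. Hence 20 + 1 = 21.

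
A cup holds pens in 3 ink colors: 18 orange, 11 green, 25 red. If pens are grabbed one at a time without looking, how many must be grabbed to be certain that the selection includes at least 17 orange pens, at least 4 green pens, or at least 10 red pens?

29

The worst case stops just short of every target: 16 orange, 3 green, 9 red — 16 + 3 + 9 = 28 pens.
One more pen must push some ink color to its target, so 28 + 1 = 29.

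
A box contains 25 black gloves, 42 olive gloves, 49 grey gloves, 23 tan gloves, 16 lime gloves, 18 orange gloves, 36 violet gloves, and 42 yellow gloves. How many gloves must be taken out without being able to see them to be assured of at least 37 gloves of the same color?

Treat the 8 colors as pigeonholes.
In the worst case we take at most 36 of each color, but all 25 black, all 23 tan, all 16 lime, and all 18 orange (fewer than 36), giving 25 + 36 + 36 + 23 + 16 + 18 + 36 + 36 = 226.
One more glove then forces some color to 37, so 226 + 1 = 227.

227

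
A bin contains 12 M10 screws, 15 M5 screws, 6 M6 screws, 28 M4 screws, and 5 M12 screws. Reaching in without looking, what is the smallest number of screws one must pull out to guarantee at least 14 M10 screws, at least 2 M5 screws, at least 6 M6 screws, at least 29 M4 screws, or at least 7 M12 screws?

52

The worst case stops just short of every target: all 12 M10, 1 M5, 5 M6, 28 M4, all 5 M12 — 12 + 1 + 5 + 28 + 5 = 51 screws.
One more screw must push some size to its target, so 51 + 1 = 52.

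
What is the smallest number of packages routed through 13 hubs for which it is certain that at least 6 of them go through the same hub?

There are 13 hubs acting as pigeonholes.
With 13 × 5 = 65 packages we could place exactly 5 in each, with no class reaching 6.
One more forces some class to hold 6, so 65 + 1 = 66.

66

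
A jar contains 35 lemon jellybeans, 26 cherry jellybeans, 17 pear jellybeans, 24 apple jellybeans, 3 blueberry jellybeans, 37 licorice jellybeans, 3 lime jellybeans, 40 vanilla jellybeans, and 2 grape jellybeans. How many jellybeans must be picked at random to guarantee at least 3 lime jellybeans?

187

To avoid lime jellybeans as long as possible, exhaust the other 8 flavors first.
The worst case draws every non-lime jellybean first: 35 + 26 + 17 + 24 + 3 + 37 + 40 + 2 = 184.
The next 3 draws are then forced to be lime, giving 184 + 3 = 187.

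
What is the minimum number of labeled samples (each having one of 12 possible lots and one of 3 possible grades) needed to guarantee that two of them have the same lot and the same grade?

37

There are 12 × 3 = 36 (lot, grade) combinations acting as pigeonholes.
With 36 labeled samples we could place one in each, avoiding any repeat.
One more forces some (lot, grade) pair to hold 2, so 36 + 1 = 37.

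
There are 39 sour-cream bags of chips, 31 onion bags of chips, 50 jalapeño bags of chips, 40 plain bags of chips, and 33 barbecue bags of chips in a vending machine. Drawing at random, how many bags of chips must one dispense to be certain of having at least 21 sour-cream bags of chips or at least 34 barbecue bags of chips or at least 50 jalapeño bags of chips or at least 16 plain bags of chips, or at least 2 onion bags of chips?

119

Each of the 5 flavors has its own threshold; avoid all of them simultaneously.
The worst case stops just short of every target: 20 sour-cream, 1 onion, 49 jalapeño, 15 plain, 33 barbecue — 20 + 1 + 49 + 15 + 33 = 118 bags of chips.
One more bag of chips must push some flavor to its target, so 118 + 1 = 119.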